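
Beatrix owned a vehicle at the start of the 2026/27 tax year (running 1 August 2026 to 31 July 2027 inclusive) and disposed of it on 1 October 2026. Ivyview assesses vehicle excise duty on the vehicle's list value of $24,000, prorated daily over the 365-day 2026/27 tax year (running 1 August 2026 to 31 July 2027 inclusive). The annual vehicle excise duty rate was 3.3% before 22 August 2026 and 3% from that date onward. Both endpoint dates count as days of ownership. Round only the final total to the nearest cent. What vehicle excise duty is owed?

1 August – 21 August 2026: 21 days at 3.3% → $24,000 × 3.3% × 21/365 = $45.5671
22 August – 1 October 2026: 41 days at 3% → $24,000 × 3% × 41/365 = $80.8767
Total = $126.4438

$126.44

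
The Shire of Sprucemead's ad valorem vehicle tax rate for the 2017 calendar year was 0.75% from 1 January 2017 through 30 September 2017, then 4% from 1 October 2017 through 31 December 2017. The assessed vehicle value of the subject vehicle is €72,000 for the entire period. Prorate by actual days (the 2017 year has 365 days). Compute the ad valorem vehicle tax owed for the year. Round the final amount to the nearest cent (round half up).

€1,129.81

1 January – 30 September 2017: 273 days at 0.75% → €72,000 × 0.75% × 273/365 = €403.8904
1 October – 31 December 2017: 92 days at 4% → €72,000 × 4% × 92/365 = €725.9178
Total = €1,129.8082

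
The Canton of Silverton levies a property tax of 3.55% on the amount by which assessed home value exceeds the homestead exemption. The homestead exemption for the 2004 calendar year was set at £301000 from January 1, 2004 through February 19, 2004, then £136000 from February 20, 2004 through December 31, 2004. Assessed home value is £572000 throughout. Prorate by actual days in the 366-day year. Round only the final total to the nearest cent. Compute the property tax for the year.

£14677.80

January 1 – February 19, 2004: 50 days, exemption £301000 → (£572000 − £301000) × 3.55% × 50/366 = £1314.2760
February 20 – December 31, 2004: 316 days, exemption £136000 → (£572000 − £136000) × 3.55% × 316/366 = £13363.5191
Total = £14677.7951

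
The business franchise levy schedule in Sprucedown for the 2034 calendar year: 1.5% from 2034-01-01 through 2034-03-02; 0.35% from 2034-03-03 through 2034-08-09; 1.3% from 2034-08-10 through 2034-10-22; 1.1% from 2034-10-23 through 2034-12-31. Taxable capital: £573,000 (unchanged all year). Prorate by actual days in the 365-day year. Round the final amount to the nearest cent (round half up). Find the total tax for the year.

£5,034.55

2034-01-01 to 2034-03-02: 61 days at 1.5% → £573,000 × 1.5% × 61/365 = £1,436.4247
2034-03-03 to 2034-08-09: 160 days at 0.35% → £573,000 × 0.35% × 160/365 = £879.1233
2034-08-10 to 2034-10-22: 74 days at 1.3% → £573,000 × 1.3% × 74/365 = £1,510.2082
2034-10-23 to 2034-12-31: 70 days at 1.1% → £573,000 × 1.1% × 70/365 = £1,208.7945
Total = £5,034.5507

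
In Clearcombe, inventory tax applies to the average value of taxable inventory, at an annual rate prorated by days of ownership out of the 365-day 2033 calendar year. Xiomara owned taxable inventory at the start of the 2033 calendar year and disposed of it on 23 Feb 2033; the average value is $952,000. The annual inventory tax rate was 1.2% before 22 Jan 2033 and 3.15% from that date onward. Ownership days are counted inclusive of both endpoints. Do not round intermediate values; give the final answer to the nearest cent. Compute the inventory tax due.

$3,368.52

1 Jan – 21 Jan 2033: 21 days at 1.2% → $952,000 × 1.2% × 21/365 = $657.2712
22 Jan – 23 Feb 2033: 33 days at 3.15% → $952,000 × 3.15% × 33/365 = $2,711.2438
Total = $3,368.5151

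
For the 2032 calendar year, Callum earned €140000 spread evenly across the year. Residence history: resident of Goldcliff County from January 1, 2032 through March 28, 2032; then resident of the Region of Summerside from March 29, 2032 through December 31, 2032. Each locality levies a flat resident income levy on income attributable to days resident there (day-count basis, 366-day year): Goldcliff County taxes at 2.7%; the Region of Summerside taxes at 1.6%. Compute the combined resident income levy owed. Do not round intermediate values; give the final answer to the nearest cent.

Goldcliff County, January 1 – March 28, 2032: 88 days → €140000 × 2.7% × 88/366 = €908.8525
The Region of Summerside, March 29 – December 31, 2032: 278 days → €140000 × 1.6% × 278/366 = €1701.4208
Total = €2610.2732

€2610.27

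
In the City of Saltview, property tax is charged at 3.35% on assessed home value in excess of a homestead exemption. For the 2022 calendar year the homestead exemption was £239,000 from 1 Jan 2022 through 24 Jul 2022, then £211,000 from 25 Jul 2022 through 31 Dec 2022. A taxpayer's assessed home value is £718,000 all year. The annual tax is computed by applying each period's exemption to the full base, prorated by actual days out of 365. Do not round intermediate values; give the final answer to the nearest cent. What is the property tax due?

£16,457.68

1 Jan – 24 Jul 2022: 205 days, exemption £239,000 → (£718,000 − £239,000) × 3.35% × 205/365 = £9,012.4178
25 Jul – 31 Dec 2022: 160 days, exemption £211,000 → (£718,000 − £211,000) × 3.35% × 160/365 = £7,445.2603
Total = £16,457.6781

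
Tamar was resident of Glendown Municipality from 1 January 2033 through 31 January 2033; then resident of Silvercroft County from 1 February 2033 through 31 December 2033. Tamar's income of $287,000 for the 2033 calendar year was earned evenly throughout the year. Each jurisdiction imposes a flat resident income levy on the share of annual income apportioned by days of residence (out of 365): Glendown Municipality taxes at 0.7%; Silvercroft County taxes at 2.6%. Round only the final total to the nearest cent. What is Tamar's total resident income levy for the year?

$6,998.87

Glendown Municipality, 1 January – 31 January 2033: 31 days → $287,000 × 0.7% × 31/365 = $170.6274
Silvercroft County, 1 February – 31 December 2033: 334 days → $287,000 × 2.6% × 334/365 = $6,828.2411
Total = $6,998.8685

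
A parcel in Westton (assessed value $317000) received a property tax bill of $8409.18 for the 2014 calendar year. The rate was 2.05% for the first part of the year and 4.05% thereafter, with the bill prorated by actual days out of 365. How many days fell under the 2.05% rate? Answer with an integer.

255 days

Let d = days at the first rate; then 365 − d days at the second rate.
$317000 × [2.05%·d + 4.05%·(365−d)] / 365 = $8409.18
Solving gives d = 255, so the new rate took effect on September 13, 2014.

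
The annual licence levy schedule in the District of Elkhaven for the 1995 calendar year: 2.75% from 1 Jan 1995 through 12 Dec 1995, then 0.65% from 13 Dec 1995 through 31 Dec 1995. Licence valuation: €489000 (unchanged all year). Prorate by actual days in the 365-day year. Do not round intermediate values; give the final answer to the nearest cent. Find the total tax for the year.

1 Jan – 12 Dec 1995: 346 days at 2.75% → €489000 × 2.75% × 346/365 = €12747.4932
13 Dec – 31 Dec 1995: 19 days at 0.65% → €489000 × 0.65% × 19/365 = €165.4562
Total = €12912.9493

€12912.95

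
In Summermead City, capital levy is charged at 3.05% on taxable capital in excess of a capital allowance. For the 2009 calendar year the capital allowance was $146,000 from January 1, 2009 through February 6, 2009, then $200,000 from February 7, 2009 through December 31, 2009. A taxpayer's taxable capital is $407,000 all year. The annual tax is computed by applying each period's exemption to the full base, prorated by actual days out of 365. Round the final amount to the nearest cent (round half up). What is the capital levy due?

January 1 – February 6, 2009: 37 days, exemption $146,000 → ($407,000 − $146,000) × 3.05% × 37/365 = $806.9548
February 7 – December 31, 2009: 328 days, exemption $200,000 → ($407,000 − $200,000) × 3.05% × 328/365 = $5,673.5014
Total = $6,480.4562

$6,480.46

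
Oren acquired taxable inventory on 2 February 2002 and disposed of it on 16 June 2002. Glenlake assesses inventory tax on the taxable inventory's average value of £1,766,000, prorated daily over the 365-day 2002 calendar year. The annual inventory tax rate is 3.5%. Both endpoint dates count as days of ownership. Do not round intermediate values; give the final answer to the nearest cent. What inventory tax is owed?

Days held (2 February – 16 June 2002): 135 out of 365
Tax = £1,766,000 × 3.5% × 135/365 = £22,861.2329

£22,861.23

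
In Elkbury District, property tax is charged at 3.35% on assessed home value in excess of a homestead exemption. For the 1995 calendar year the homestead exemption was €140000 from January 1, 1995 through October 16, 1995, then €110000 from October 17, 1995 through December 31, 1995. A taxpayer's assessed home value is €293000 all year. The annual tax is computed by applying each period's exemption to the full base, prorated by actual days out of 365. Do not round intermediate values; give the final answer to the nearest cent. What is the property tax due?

€5334.76

January 1 – October 16, 1995: 289 days, exemption €140000 → (€293000 − €140000) × 3.35% × 289/365 = €4058.2726
October 17 – December 31, 1995: 76 days, exemption €110000 → (€293000 − €110000) × 3.35% × 76/365 = €1276.4877
Total = €5334.7603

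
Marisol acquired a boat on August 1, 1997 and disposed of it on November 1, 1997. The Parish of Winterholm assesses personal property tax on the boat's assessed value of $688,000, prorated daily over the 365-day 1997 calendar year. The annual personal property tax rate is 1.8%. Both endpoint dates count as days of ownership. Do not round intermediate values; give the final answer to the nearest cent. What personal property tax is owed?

Days held (August 1 – November 1, 1997): 93 out of 365
Tax = $688,000 × 1.8% × 93/365 = $3,155.3753

$3,155.38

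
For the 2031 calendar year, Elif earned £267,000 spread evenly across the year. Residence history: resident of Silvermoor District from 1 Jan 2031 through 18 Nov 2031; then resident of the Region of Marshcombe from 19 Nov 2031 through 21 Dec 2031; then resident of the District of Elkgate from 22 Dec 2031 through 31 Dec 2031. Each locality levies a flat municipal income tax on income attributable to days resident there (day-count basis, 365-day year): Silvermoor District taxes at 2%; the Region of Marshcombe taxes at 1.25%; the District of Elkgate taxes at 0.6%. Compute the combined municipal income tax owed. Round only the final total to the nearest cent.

Silvermoor District, 1 Jan – 18 Nov 2031: 322 days → £267,000 × 2% × 322/365 = £4,710.9041
The Region of Marshcombe, 19 Nov – 21 Dec 2031: 33 days → £267,000 × 1.25% × 33/365 = £301.7466
The District of Elkgate, 22 Dec – 31 Dec 2031: 10 days → £267,000 × 0.6% × 10/365 = £43.8904
Total = £5,056.5411

£5,056.54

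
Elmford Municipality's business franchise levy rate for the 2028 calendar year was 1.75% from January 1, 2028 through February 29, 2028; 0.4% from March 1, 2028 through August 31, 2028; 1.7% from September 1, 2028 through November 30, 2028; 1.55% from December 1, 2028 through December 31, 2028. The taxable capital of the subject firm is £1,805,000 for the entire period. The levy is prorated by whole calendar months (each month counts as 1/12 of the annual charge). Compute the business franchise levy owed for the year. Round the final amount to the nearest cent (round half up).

January 1 – February 29, 2028: 2 months at 1.75% → £1,805,000 × 1.75% × 2/12 = £5,264.5833
March 1 – August 31, 2028: 6 months at 0.4% → £1,805,000 × 0.4% × 6/12 = £3,610.0000
September 1 – November 30, 2028: 3 months at 1.7% → £1,805,000 × 1.7% × 3/12 = £7,671.2500
December 1 – December 31, 2028: 1 month at 1.55% → £1,805,000 × 1.55% × 1/12 = £2,331.4583
Total = £18,877.2917

£18,877.29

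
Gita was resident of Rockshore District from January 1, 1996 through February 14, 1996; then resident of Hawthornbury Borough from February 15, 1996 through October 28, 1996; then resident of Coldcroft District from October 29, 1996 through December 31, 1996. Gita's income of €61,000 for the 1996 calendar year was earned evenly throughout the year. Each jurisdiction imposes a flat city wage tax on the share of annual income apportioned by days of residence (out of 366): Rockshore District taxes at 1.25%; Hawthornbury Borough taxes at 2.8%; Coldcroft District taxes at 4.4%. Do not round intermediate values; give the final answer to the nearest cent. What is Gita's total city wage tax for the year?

Rockshore District, January 1 – February 14, 1996: 45 days → €61,000 × 1.25% × 45/366 = €93.7500
Hawthornbury Borough, February 15 – October 28, 1996: 257 days → €61,000 × 2.8% × 257/366 = €1,199.3333
Coldcroft District, October 29 – December 31, 1996: 64 days → €61,000 × 4.4% × 64/366 = €469.3333
Total = €1,762.4167

€1,762.42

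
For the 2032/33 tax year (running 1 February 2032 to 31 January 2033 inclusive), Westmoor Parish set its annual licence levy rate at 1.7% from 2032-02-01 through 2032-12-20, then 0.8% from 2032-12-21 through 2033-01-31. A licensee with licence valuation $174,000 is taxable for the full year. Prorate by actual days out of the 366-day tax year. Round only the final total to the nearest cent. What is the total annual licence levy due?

2032-02-01 to 2032-12-20: 324 days at 1.7% → $174,000 × 1.7% × 324/366 = $2,618.5574
2032-12-21 to 2033-01-31: 42 days at 0.8% → $174,000 × 0.8% × 42/366 = $159.7377
Total = $2,778.2951

$2,778.30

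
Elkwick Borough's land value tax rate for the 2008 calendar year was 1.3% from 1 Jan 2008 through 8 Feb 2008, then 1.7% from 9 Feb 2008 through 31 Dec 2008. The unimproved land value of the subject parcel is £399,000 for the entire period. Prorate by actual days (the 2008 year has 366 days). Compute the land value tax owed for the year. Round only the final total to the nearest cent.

£6,612.93

1 Jan – 8 Feb 2008: 39 days at 1.3% → £399,000 × 1.3% × 39/366 = £552.7131
9 Feb – 31 Dec 2008: 327 days at 1.7% → £399,000 × 1.7% × 327/366 = £6,060.2213
Total = £6,612.9344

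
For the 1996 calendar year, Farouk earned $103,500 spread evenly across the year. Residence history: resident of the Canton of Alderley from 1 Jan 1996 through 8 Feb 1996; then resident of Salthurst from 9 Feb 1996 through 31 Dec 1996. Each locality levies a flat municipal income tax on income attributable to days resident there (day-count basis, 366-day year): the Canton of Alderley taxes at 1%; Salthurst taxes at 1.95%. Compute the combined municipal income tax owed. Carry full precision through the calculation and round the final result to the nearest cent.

The Canton of Alderley, 1 Jan – 8 Feb 1996: 39 days → $103,500 × 1% × 39/366 = $110.2869
Salthurst, 9 Feb – 31 Dec 1996: 327 days → $103,500 × 1.95% × 327/366 = $1,803.1906
Total = $1,913.4775

$1,913.48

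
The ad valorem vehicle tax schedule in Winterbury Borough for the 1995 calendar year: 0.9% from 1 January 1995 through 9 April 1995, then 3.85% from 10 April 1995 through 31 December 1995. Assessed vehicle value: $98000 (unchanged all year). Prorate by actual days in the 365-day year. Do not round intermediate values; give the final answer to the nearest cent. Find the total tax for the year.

1 January – 9 April 1995: 99 days at 0.9% → $98000 × 0.9% × 99/365 = $239.2274
10 April – 31 December 1995: 266 days at 3.85% → $98000 × 3.85% × 266/365 = $2749.6384
Total = $2988.8658

$2988.87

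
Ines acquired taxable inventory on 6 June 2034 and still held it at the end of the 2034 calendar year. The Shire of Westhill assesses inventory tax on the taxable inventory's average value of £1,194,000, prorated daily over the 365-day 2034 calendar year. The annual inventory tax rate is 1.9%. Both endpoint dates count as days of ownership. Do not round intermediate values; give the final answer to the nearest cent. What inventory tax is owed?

£12,990.07

Days held (6 June – 31 December 2034): 209 out of 365
Tax = £1,194,000 × 1.9% × 209/365 = £12,990.0658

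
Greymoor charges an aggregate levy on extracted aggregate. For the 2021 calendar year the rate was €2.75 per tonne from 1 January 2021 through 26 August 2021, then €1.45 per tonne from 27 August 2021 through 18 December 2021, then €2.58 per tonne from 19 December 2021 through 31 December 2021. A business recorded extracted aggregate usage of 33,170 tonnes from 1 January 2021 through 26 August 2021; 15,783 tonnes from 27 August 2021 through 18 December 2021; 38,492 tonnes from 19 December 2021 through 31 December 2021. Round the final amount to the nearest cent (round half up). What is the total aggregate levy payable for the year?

1 January – 26 August 2021: 33,170 tonnes at €2.75/tonne → €91,217.50
27 August – 18 December 2021: 15,783 tonnes at €1.45/tonne → €22,885.35
19 December – 31 December 2021: 38,492 tonnes at €2.58/tonne → €99,309.36

€213,412.21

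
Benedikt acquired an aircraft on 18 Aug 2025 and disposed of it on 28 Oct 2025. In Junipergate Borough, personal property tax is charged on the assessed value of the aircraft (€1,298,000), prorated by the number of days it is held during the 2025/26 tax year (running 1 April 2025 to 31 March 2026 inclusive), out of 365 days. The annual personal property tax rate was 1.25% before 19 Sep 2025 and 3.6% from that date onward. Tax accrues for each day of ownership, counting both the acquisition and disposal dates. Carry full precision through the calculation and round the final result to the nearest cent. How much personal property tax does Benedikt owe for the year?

18 Aug – 18 Sep 2025: 32 days at 1.25% → €1,298,000 × 1.25% × 32/365 = €1,422.4658
19 Sep – 28 Oct 2025: 40 days at 3.6% → €1,298,000 × 3.6% × 40/365 = €5,120.8767
Total = €6,543.3425

€6,543.34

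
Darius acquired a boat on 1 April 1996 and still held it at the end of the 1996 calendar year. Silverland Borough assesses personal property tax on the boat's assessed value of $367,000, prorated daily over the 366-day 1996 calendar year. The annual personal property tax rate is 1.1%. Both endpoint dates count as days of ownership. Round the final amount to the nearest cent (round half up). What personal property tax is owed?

Days held (1 April – 31 December 1996): 275 out of 366
Tax = $367,000 × 1.1% × 275/366 = $3,033.2650

$3,033.27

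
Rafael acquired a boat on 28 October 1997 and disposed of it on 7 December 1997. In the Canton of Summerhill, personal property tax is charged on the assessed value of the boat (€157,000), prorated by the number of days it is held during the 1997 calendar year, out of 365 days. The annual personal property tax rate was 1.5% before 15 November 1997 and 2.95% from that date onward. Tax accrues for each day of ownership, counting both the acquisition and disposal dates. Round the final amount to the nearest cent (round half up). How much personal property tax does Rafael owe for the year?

€407.98

28 October – 14 November 1997: 18 days at 1.5% → €157,000 × 1.5% × 18/365 = €116.1370
15 November – 7 December 1997: 23 days at 2.95% → €157,000 × 2.95% × 23/365 = €291.8479
Total = €407.9849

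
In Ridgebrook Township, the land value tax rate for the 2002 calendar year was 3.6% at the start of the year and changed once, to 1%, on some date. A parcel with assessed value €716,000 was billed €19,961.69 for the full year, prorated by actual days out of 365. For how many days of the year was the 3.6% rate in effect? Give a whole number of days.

251 days

Let d = days at the first rate; then 365 − d days at the second rate.
€716,000 × [3.6%·d + 1%·(365−d)] / 365 = €19,961.69
Solving gives d = 251, so the new rate took effect on 9 Sep 2002.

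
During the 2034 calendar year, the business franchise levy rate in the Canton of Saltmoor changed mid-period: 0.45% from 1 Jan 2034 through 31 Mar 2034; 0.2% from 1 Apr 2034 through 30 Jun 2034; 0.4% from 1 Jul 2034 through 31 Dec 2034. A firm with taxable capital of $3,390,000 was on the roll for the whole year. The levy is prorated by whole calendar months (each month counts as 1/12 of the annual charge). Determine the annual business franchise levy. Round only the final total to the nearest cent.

1 Jan – 31 Mar 2034: 3 months at 0.45% → $3,390,000 × 0.45% × 3/12 = $3,813.7500
1 Apr – 30 Jun 2034: 3 months at 0.2% → $3,390,000 × 0.2% × 3/12 = $1,695.0000
1 Jul – 31 Dec 2034: 6 months at 0.4% → $3,390,000 × 0.4% × 6/12 = $6,780.0000
Total = $12,288.7500

$12,288.75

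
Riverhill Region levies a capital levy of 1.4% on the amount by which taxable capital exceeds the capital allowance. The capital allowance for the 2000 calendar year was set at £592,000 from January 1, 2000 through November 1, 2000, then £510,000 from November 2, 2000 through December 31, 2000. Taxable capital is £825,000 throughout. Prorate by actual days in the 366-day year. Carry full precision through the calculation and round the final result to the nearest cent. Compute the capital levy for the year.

£3,450.20

January 1 – November 1, 2000: 306 days, exemption £592,000 → (£825,000 − £592,000) × 1.4% × 306/366 = £2,727.2459
November 2 – December 31, 2000: 60 days, exemption £510,000 → (£825,000 − £510,000) × 1.4% × 60/366 = £722.9508
Total = £3,450.1967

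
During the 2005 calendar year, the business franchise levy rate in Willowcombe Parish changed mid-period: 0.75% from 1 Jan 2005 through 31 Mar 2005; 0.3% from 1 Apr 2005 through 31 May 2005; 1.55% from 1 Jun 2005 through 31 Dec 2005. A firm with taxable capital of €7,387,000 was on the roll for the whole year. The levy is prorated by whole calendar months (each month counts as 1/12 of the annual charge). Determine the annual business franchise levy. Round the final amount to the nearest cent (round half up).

€84,334.92

1 Jan – 31 Mar 2005: 3 months at 0.75% → €7,387,000 × 0.75% × 3/12 = €13,850.6250
1 Apr – 31 May 2005: 2 months at 0.3% → €7,387,000 × 0.3% × 2/12 = €3,693.5000
1 Jun – 31 Dec 2005: 7 months at 1.55% → €7,387,000 × 1.55% × 7/12 = €66,790.7917
Total = €84,334.9167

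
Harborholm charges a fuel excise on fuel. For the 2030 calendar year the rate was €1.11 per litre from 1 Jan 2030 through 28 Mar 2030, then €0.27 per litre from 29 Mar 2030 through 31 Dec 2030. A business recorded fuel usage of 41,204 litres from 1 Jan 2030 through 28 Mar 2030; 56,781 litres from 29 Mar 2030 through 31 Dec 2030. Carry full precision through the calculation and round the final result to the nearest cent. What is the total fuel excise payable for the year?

1 Jan – 28 Mar 2030: 41,204 litres at €1.11/litre → €45,736.44
29 Mar – 31 Dec 2030: 56,781 litres at €0.27/litre → €15,330.87

€61,067.31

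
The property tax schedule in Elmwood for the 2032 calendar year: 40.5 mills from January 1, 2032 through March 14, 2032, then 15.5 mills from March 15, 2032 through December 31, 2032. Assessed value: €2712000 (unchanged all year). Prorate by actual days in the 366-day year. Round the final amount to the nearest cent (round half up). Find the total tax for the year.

€55744.20

January 1 – March 14, 2032: 74 days at 40.5 mills → €2712000 × 4.05% × 74/366 = €22207.2787
March 15 – December 31, 2032: 292 days at 15.5 mills → €2712000 × 1.55% × 292/366 = €33536.9180
Total = €55744.1967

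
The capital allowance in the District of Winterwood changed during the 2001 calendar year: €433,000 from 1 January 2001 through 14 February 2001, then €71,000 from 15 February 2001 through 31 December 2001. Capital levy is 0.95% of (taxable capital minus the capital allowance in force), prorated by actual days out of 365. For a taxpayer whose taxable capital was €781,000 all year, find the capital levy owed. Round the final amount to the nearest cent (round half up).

1 January – 14 February 2001: 45 days, exemption €433,000 → (€781,000 − €433,000) × 0.95% × 45/365 = €407.5890
15 February – 31 December 2001: 320 days, exemption €71,000 → (€781,000 − €71,000) × 0.95% × 320/365 = €5,913.4247
Total = €6,321.0137

€6,321.01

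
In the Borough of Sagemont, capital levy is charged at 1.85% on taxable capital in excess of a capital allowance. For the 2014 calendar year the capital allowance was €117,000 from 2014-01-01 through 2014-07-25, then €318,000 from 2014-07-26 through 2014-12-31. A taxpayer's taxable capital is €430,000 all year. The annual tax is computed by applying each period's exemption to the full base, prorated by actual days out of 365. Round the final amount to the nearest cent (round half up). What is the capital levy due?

2014-01-01 to 2014-07-25: 206 days, exemption €117,000 → (€430,000 − €117,000) × 1.85% × 206/365 = €3,268.0630
2014-07-26 to 2014-12-31: 159 days, exemption €318,000 → (€430,000 − €318,000) × 1.85% × 159/365 = €902.5973
Total = €4,170.6603

€4,170.66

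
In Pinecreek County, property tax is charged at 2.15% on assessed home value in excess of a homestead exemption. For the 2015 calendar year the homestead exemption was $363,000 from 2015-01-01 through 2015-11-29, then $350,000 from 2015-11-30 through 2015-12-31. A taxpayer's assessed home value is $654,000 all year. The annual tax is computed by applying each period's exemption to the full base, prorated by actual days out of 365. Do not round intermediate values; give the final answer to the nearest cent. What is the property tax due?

$6,281.00

2015-01-01 to 2015-11-29: 333 days, exemption $363,000 → ($654,000 − $363,000) × 2.15% × 333/365 = $5,707.9849
2015-11-30 to 2015-12-31: 32 days, exemption $350,000 → ($654,000 − $350,000) × 2.15% × 32/365 = $573.0192
Total = $6,281.0041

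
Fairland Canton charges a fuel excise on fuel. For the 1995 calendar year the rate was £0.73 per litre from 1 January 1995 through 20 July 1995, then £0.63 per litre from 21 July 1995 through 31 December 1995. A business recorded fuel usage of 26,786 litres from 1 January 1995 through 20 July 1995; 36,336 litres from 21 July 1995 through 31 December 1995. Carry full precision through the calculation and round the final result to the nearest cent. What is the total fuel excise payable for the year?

£42,445.46

1 January – 20 July 1995: 26,786 litres at £0.73/litre → £19,553.78
21 July – 31 December 1995: 36,336 litres at £0.63/litre → £22,891.68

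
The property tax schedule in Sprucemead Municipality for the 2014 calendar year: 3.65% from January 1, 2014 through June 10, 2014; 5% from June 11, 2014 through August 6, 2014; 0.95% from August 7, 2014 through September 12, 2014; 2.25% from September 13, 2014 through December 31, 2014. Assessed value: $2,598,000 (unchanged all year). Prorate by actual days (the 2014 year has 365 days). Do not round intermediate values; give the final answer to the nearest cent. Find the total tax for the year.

January 1 – June 10, 2014: 161 days at 3.65% → $2,598,000 × 3.65% × 161/365 = $41,827.8000
June 11 – August 6, 2014: 57 days at 5% → $2,598,000 × 5% × 57/365 = $20,285.7534
August 7 – September 12, 2014: 37 days at 0.95% → $2,598,000 × 0.95% × 37/365 = $2,501.9096
September 13 – December 31, 2014: 110 days at 2.25% → $2,598,000 × 2.25% × 110/365 = $17,616.5753
Total = $82,232.0384

$82,232.04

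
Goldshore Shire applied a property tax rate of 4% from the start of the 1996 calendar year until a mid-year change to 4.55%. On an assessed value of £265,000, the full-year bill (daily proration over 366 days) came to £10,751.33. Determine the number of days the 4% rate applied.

Let d = days at the first rate; then 366 − d days at the second rate.
£265,000 × [4%·d + 4.55%·(366−d)] / 366 = £10,751.33
Solving gives d = 328, so the new rate took effect on 24 November 1996.

328 days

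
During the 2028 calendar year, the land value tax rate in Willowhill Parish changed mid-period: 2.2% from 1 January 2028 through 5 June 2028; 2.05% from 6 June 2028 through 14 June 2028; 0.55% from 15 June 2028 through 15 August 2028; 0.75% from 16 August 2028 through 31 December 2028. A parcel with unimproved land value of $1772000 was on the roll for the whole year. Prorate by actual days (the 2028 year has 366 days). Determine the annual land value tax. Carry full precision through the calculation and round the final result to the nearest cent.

1 January – 5 June 2028: 157 days at 2.2% → $1772000 × 2.2% × 157/366 = $16722.6448
6 June – 14 June 2028: 9 days at 2.05% → $1772000 × 2.05% × 9/366 = $893.2623
15 June – 15 August 2028: 62 days at 0.55% → $1772000 × 0.55% × 62/366 = $1650.9617
16 August – 31 December 2028: 138 days at 0.75% → $1772000 × 0.75% × 138/366 = $5010.9836
Total = $24277.8525

$24277.85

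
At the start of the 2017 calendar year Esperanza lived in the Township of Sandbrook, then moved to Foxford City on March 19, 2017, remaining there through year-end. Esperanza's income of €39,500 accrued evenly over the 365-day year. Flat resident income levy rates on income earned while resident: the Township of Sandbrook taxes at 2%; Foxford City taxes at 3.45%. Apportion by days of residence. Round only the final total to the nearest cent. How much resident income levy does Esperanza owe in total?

The Township of Sandbrook, January 1 – March 18, 2017: 77 days → €39,500 × 2% × 77/365 = €166.6575
Foxford City, March 19 – December 31, 2017: 288 days → €39,500 × 3.45% × 288/365 = €1,075.2658
Total = €1,241.9233

€1,241.92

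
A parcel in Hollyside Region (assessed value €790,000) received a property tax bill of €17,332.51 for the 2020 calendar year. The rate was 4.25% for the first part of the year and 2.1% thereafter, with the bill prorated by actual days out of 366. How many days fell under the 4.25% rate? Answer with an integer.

16 days

Let d = days at the first rate; then 366 − d days at the second rate.
€790,000 × [4.25%·d + 2.1%·(366−d)] / 366 = €17,332.51
Solving gives d = 16, so the new rate took effect on 17 January 2020.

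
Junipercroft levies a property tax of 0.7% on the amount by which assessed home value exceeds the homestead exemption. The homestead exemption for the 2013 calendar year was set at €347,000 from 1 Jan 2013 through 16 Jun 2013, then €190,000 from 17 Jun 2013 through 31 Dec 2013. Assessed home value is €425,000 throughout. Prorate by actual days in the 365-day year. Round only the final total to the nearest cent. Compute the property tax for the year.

1 Jan – 16 Jun 2013: 167 days, exemption €347,000 → (€425,000 − €347,000) × 0.7% × 167/365 = €249.8137
17 Jun – 31 Dec 2013: 198 days, exemption €190,000 → (€425,000 − €190,000) × 0.7% × 198/365 = €892.3562
Total = €1,142.1699

€1,142.17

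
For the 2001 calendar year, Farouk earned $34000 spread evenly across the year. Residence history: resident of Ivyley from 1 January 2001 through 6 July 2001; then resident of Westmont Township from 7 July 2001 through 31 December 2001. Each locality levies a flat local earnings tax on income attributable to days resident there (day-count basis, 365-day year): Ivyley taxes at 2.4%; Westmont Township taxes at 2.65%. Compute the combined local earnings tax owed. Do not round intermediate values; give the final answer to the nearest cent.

$857.45

Ivyley, 1 January – 6 July 2001: 187 days → $34000 × 2.4% × 187/365 = $418.0603
Westmont Township, 7 July – 31 December 2001: 178 days → $34000 × 2.65% × 178/365 = $439.3918
Total = $857.4521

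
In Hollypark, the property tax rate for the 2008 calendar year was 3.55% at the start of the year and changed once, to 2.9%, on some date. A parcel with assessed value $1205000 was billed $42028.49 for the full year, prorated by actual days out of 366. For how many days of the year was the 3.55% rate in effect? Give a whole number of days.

Let d = days at the first rate; then 366 − d days at the second rate.
$1205000 × [3.55%·d + 2.9%·(366−d)] / 366 = $42028.49
Solving gives d = 331, so the new rate took effect on November 27, 2008.

331 days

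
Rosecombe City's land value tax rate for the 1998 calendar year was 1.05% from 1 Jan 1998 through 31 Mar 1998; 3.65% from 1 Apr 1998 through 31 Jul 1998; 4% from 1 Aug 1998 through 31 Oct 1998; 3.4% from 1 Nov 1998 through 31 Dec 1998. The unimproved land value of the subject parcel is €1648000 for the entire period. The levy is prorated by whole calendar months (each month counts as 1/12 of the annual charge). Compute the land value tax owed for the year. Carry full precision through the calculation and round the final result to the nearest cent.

1 Jan – 31 Mar 1998: 3 months at 1.05% → €1648000 × 1.05% × 3/12 = €4326.0000
1 Apr – 31 Jul 1998: 4 months at 3.65% → €1648000 × 3.65% × 4/12 = €20050.6667
1 Aug – 31 Oct 1998: 3 months at 4% → €1648000 × 4% × 3/12 = €16480.0000
1 Nov – 31 Dec 1998: 2 months at 3.4% → €1648000 × 3.4% × 2/12 = €9338.6667
Total = €50195.3333

€50195.33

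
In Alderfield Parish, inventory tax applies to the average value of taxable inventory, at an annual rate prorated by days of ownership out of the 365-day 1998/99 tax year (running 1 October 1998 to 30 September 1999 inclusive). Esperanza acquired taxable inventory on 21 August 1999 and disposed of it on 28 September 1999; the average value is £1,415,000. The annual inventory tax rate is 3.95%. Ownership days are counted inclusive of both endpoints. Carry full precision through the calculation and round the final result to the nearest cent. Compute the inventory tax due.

Days held (21 August – 28 September 1999): 39 out of 365
Tax = £1,415,000 × 3.95% × 39/365 = £5,972.0753

£5,972.08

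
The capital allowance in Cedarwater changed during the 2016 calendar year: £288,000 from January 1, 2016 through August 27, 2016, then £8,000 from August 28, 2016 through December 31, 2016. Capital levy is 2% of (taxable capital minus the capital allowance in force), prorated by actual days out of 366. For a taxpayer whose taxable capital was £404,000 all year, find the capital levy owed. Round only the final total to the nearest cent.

£4,247.87

January 1 – August 27, 2016: 240 days, exemption £288,000 → (£404,000 − £288,000) × 2% × 240/366 = £1,521.3115
August 28 – December 31, 2016: 126 days, exemption £8,000 → (£404,000 − £8,000) × 2% × 126/366 = £2,726.5574
Total = £4,247.8689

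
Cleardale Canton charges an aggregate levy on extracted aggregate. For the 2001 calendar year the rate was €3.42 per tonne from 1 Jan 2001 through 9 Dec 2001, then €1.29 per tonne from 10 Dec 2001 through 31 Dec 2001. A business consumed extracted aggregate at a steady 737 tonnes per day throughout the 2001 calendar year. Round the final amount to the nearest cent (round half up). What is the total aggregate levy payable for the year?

€885,461.28

1 Jan – 9 Dec 2001: 343 days × 737 tonnes/day = 252,791 tonnes at €3.42/tonne → €864,545.22
10 Dec – 31 Dec 2001: 22 days × 737 tonnes/day = 16,214 tonnes at €1.29/tonne → €20,916.06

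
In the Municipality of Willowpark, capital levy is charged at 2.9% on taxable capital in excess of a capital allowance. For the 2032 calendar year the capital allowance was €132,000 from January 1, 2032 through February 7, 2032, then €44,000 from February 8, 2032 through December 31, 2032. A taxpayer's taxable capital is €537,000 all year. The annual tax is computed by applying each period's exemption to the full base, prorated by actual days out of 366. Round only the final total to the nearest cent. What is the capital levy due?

January 1 – February 7, 2032: 38 days, exemption €132,000 → (€537,000 − €132,000) × 2.9% × 38/366 = €1,219.4262
February 8 – December 31, 2032: 328 days, exemption €44,000 → (€537,000 − €44,000) × 2.9% × 328/366 = €12,812.6120
Total = €14,032.0383

€14,032.04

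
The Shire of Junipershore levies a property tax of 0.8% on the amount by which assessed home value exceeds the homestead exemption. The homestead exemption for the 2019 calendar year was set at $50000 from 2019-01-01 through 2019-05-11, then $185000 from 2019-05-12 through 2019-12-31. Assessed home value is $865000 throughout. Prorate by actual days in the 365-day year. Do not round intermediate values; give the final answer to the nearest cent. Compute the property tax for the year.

2019-01-01 to 2019-05-11: 131 days, exemption $50000 → ($865000 − $50000) × 0.8% × 131/365 = $2340.0548
2019-05-12 to 2019-12-31: 234 days, exemption $185000 → ($865000 − $185000) × 0.8% × 234/365 = $3487.5616
Total = $5827.6164

$5827.62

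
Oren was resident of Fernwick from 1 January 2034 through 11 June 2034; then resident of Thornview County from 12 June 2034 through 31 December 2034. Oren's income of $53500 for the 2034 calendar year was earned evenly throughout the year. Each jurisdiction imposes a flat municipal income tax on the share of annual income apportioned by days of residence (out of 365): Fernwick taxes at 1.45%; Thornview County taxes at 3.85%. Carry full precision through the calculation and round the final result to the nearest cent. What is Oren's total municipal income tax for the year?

Fernwick, 1 January – 11 June 2034: 162 days → $53500 × 1.45% × 162/365 = $344.3055
Thornview County, 12 June – 31 December 2034: 203 days → $53500 × 3.85% × 203/365 = $1145.5596
Total = $1489.8651

$1489.87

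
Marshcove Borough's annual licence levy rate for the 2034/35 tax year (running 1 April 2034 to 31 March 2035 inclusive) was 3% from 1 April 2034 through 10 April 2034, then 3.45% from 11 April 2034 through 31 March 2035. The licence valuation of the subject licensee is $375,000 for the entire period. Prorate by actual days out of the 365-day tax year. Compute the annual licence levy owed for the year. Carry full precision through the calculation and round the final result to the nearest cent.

1 April – 10 April 2034: 10 days at 3% → $375,000 × 3% × 10/365 = $308.2192
11 April 2034 – 31 March 2035: 355 days at 3.45% → $375,000 × 3.45% × 355/365 = $12,583.0479
Total = $12,891.2671

$12,891.27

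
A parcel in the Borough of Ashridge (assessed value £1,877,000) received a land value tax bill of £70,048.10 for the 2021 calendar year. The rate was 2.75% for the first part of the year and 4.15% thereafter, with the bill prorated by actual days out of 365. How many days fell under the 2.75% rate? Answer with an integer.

109 days

Let d = days at the first rate; then 365 − d days at the second rate.
£1,877,000 × [2.75%·d + 4.15%·(365−d)] / 365 = £70,048.10
Solving gives d = 109, so the new rate took effect on 20 April 2021.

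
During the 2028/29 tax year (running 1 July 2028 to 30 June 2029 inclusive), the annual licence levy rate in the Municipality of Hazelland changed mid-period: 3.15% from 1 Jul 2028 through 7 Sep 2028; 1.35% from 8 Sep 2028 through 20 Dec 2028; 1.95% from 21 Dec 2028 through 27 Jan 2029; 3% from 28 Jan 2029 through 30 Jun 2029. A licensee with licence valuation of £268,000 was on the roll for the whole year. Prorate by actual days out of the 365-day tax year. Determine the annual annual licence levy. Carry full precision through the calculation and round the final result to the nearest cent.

1 Jul – 7 Sep 2028: 69 days at 3.15% → £268,000 × 3.15% × 69/365 = £1,595.8849
8 Sep – 20 Dec 2028: 104 days at 1.35% → £268,000 × 1.35% × 104/365 = £1,030.8822
21 Dec 2028 – 27 Jan 2029: 38 days at 1.95% → £268,000 × 1.95% × 38/365 = £544.0767
28 Jan – 30 Jun 2029: 154 days at 3% → £268,000 × 3% × 154/365 = £3,392.2192
Total = £6,563.0630

£6,563.06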